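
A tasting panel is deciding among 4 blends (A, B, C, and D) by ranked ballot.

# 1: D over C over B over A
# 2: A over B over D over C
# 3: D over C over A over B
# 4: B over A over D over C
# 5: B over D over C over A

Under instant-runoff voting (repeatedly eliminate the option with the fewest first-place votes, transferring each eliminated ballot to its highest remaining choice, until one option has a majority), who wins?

B

Round 1: B 2, D 2, A 1, C 0. C has the fewest and is eliminated.
Round 2: B 2, D 2, A 1. A has the fewest and is eliminated.
Round 3: B 3, D 2. B has a majority.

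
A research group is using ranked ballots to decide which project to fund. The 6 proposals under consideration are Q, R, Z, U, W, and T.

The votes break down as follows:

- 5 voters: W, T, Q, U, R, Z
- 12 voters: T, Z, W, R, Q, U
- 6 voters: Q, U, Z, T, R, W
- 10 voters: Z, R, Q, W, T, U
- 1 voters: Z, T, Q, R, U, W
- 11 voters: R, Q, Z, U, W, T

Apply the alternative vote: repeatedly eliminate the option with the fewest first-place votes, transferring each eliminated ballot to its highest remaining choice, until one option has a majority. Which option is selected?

Z

Round 1: T 12, R 11, Z 11, Q 6, W 5, U 0. U has the fewest and is eliminated.
Round 2: T 12, R 11, Z 11, Q 6, W 5. W has the fewest and is eliminated.
Round 3: T 17, R 11, Z 11, Q 6. Q has the fewest and is eliminated.
Round 4: Z 17, T 17, R 11. R has the fewest and is eliminated.
Round 5: Z 28, T 17. Z has a majority.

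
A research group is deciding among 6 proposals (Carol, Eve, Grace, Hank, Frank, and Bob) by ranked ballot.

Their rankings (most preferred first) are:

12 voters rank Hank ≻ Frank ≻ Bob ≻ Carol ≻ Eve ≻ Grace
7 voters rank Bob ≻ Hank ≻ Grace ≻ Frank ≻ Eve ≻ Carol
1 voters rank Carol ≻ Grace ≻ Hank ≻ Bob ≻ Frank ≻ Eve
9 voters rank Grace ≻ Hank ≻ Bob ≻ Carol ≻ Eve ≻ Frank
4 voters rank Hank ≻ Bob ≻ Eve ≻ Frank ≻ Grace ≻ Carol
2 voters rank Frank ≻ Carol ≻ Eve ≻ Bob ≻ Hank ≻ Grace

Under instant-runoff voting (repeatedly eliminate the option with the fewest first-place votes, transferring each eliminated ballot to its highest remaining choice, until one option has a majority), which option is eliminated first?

Eve

Round 1: Hank 16, Grace 9, Bob 7, Frank 2, Carol 1, Eve 0. Eve has the fewest and is eliminated.
Round 2: Hank 16, Grace 9, Bob 7, Frank 2, Carol 1. Carol has the fewest and is eliminated.
Round 3: Hank 16, Grace 10, Bob 7, Frank 2. Frank has the fewest and is eliminated.
Round 4: Hank 16, Grace 10, Bob 9. Bob has the fewest and is eliminated.
Round 5: Hank 25, Grace 10. Hank has a majority.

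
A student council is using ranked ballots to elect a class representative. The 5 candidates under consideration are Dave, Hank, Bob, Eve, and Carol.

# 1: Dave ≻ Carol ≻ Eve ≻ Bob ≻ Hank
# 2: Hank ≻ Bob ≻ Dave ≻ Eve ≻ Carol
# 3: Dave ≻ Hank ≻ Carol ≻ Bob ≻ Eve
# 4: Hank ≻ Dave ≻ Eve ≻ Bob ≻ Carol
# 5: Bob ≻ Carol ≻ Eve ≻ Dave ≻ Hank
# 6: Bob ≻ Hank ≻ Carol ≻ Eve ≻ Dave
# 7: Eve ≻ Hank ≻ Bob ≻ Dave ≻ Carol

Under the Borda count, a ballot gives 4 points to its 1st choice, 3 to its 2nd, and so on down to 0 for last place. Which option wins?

Hank

Borda scores:
  Dave: 4 + 2 + 4 + 3 + 1 + 0 + 1 = 15
  Hank: 0 + 4 + 3 + 4 + 0 + 3 + 3 = 17
  Bob: 1 + 3 + 1 + 1 + 4 + 4 + 2 = 16
  Eve: 2 + 1 + 0 + 2 + 2 + 1 + 4 = 12
  Carol: 3 + 0 + 2 + 0 + 3 + 2 + 0 = 10
Hank has the highest total.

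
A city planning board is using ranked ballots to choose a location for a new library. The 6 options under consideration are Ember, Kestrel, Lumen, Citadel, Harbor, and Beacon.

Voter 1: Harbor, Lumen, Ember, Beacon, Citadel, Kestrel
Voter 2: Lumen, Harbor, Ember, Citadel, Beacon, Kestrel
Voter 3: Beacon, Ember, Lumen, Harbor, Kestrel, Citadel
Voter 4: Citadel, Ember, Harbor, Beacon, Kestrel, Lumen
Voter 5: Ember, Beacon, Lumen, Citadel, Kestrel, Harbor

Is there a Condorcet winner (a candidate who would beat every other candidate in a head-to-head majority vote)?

Yes

Head-to-head results (5 voters total):
Ember vs Kestrel: Ember wins 5–0.
Ember vs Lumen: Ember wins 3–2.
Ember vs Citadel: Ember wins 4–1.
Ember vs Harbor: Ember wins 3–2.
Ember vs Beacon: Ember wins 4–1.
Kestrel vs Lumen: Lumen wins 4–1.
Kestrel vs Citadel: Citadel wins 4–1.
Kestrel vs Harbor: Harbor wins 4–1.
Kestrel vs Beacon: Beacon wins 5–0.
Lumen vs Citadel: Lumen wins 4–1.
Lumen vs Harbor: Lumen wins 3–2.
Lumen vs Beacon: Beacon wins 3–2.
Citadel vs Harbor: Harbor wins 3–2.
Citadel vs Beacon: Beacon wins 3–2.
Harbor vs Beacon: Harbor wins 3–2.
Ember beats each rival — Kestrel (5–0), Lumen (3–2), Citadel (4–1), Harbor (3–2), Beacon (4–1) — so Ember is the Condorcet winner.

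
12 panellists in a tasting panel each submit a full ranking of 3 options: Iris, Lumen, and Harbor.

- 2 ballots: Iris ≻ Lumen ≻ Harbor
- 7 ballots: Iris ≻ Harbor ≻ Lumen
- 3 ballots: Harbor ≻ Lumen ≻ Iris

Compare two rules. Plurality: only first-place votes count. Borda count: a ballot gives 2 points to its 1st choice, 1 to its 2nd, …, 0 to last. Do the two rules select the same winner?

Yes

Plurality first-place counts: Iris 9, Lumen 0, Harbor 3 → Iris.
Borda totals: Iris 18, Lumen 5, Harbor 13 → Iris.
The two rules agree on Iris.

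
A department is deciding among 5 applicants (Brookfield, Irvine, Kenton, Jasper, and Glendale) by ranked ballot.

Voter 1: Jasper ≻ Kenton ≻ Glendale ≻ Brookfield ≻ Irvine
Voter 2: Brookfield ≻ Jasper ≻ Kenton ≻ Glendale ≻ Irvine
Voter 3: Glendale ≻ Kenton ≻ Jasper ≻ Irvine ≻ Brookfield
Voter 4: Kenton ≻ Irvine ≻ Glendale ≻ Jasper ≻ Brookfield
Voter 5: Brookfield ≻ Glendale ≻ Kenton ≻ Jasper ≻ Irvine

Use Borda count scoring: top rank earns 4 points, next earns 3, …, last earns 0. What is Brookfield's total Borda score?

9

Borda scores:
  Brookfield: 1 + 4 + 0 + 0 + 4 = 9
  Irvine: 0 + 0 + 1 + 3 + 0 = 4
  Kenton: 3 + 2 + 3 + 4 + 2 = 14
  Jasper: 4 + 3 + 2 + 1 + 1 = 11
  Glendale: 2 + 1 + 4 + 2 + 3 = 12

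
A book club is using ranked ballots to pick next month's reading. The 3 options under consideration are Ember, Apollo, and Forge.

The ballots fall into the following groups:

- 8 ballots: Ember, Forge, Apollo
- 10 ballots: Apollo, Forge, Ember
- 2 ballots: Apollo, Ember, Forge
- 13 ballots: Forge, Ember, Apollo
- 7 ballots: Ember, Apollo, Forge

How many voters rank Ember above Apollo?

Ballots ranking Ember above Apollo: 8+13+7 = 28.
Ballots ranking Apollo above Ember: 10+2 = 12.
So 28 of 40 voters prefer Ember to Apollo.

28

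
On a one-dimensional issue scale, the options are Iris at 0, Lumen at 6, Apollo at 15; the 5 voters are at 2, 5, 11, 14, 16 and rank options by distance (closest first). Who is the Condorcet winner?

With single-peaked preferences on a line, the Condorcet winner is the candidate closest to the median voter.
The median voter (position 11) is closest to Apollo at 15.
Check: Apollo vs Iris — voters closer to Apollo: 3 of 5.

Apollo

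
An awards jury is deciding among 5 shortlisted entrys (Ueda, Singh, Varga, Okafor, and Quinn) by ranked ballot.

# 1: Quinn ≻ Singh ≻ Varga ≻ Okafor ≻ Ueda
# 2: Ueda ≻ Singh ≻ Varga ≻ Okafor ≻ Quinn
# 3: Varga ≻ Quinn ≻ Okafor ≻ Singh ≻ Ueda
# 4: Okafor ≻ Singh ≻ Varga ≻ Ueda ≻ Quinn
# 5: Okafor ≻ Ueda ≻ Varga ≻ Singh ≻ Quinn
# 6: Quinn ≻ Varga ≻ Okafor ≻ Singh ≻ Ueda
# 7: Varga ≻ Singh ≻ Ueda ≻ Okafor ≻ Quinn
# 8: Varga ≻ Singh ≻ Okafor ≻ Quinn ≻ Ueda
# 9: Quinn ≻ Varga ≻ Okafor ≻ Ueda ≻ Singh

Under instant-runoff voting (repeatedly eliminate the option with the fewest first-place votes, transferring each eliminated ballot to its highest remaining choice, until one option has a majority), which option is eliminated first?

Singh

Round 1: Varga 3, Quinn 3, Okafor 2, Ueda 1, Singh 0. Singh has the fewest and is eliminated.
Round 2: Varga 3, Quinn 3, Okafor 2, Ueda 1. Ueda has the fewest and is eliminated.
Round 3: Varga 4, Quinn 3, Okafor 2. Okafor has the fewest and is eliminated.
Round 4: Varga 6, Quinn 3. Varga has a majority.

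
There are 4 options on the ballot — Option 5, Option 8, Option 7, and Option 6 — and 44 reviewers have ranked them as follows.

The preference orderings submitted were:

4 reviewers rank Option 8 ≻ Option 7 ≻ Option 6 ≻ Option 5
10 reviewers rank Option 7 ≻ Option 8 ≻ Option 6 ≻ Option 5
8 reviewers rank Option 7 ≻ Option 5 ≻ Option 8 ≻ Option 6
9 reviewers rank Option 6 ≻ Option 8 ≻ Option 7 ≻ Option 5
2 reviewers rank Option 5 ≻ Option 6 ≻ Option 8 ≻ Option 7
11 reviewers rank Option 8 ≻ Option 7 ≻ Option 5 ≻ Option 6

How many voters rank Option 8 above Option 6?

Ballots ranking Option 8 above Option 6: 4+10+8+11 = 33.
Ballots ranking Option 6 above Option 8: 9+2 = 11.
So 33 of 44 voters prefer Option 8 to Option 6.

33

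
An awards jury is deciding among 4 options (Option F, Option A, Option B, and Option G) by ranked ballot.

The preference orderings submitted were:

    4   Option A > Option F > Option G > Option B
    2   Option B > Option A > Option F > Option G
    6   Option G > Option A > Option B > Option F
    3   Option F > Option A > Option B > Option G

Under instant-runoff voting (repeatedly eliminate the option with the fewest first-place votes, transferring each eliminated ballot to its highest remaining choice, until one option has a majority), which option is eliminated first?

Round 1: Option G 6, Option A 4, Option F 3, Option B 2. Option B has the fewest and is eliminated.
Round 2: Option A 6, Option G 6, Option F 3. Option F has the fewest and is eliminated.
Round 3: Option A 9, Option G 6. Option A has a majority.

Option B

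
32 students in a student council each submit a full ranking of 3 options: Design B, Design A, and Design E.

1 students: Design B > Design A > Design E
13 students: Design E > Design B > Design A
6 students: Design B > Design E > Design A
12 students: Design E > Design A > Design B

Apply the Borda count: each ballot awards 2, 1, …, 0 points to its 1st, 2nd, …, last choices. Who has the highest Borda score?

Borda scores:
  Design B: 2 + 13·1 + 6·2 + 12·0 = 27
  Design A: 1 + 13·0 + 6·0 + 12·1 = 13
  Design E: 0 + 13·2 + 6·1 + 12·2 = 56
Design E has the highest total.

Design E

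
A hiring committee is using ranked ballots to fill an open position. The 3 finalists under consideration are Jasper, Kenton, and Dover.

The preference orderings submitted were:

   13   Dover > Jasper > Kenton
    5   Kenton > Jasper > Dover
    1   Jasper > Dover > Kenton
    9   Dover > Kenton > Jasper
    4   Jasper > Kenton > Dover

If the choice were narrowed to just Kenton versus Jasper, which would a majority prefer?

Ballots ranking Kenton above Jasper: 5+9 = 14.
Ballots ranking Jasper above Kenton: 13+1+4 = 18.
Jasper wins the head-to-head, 18–14.

Jasper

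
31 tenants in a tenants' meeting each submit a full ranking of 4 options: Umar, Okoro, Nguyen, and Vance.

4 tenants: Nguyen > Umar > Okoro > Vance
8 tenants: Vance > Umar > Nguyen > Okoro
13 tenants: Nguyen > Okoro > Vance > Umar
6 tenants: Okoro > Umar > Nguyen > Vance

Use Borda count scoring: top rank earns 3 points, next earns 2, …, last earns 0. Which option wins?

Nguyen

Borda scores:
  Umar: 4·2 + 8·2 + 13·0 + 6·2 = 36
  Okoro: 4·1 + 8·0 + 13·2 + 6·3 = 48
  Nguyen: 4·3 + 8·1 + 13·3 + 6·1 = 65
  Vance: 4·0 + 8·3 + 13·1 + 6·0 = 37
Nguyen has the highest total.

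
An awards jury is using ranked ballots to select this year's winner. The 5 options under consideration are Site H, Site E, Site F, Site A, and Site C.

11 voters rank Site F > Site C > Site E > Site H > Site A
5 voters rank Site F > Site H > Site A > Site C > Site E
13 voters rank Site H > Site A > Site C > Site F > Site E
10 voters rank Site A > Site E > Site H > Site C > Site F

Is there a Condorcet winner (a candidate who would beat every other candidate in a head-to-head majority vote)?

Head-to-head results (39 voters total):
Site H vs Site E: Site E wins 21–18.
Site H vs Site F: Site H wins 23–16.
Site H vs Site A: Site H wins 29–10.
Site H vs Site C: Site H wins 28–11.
Site E vs Site F: Site F wins 29–10.
Site E vs Site A: Site A wins 28–11.
Site E vs Site C: Site C wins 29–10.
Site F vs Site A: Site A wins 23–16.
Site F vs Site C: Site C wins 23–16.
Site A vs Site C: Site A wins 28–11.
No candidate beats all others: Site H beats Site F beats Site E beats Site H, a majority cycle.

No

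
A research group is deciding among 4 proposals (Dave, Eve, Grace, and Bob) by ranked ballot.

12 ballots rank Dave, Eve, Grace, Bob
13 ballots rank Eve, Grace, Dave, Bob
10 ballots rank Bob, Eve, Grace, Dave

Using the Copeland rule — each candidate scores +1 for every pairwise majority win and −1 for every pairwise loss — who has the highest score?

Pairwise results:
  Dave vs Eve: Eve wins 23–12.
  Dave vs Grace: Grace wins 23–12.
  Dave vs Bob: Dave wins 25–10.
  Eve vs Grace: Eve wins 35–0.
  Eve vs Bob: Eve wins 25–10.
  Grace vs Bob: Grace wins 25–10.
Copeland scores (wins − losses):
  Dave: 1 − 2 = -1
  Eve: 3 − 0 = 3
  Grace: 2 − 1 = 1
  Bob: 0 − 3 = -3
Eve has the best Copeland score.

Eve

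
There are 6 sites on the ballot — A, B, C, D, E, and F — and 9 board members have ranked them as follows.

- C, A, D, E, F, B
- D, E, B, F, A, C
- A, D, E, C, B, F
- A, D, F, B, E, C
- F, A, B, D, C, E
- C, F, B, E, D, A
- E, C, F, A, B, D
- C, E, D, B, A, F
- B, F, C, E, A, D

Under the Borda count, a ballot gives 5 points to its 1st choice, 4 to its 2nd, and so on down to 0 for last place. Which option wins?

Borda scores:
  A: 4 + 1 + 5 + 5 + 4 + 0 + 2 + 1 + 1 = 23
  B: 0 + 3 + 1 + 2 + 3 + 3 + 1 + 2 + 5 = 20
  C: 5 + 0 + 2 + 0 + 1 + 5 + 4 + 5 + 3 = 25
  D: 3 + 5 + 4 + 4 + 2 + 1 + 0 + 3 + 0 = 22
  E: 2 + 4 + 3 + 1 + 0 + 2 + 5 + 4 + 2 = 23
  F: 1 + 2 + 0 + 3 + 5 + 4 + 3 + 0 + 4 = 22
C has the highest total.

C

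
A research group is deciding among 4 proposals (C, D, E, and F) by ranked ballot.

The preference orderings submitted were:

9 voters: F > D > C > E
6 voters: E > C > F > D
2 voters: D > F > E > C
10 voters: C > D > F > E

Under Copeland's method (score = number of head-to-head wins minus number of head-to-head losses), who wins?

Pairwise results:
  C vs D: C wins 16–11.
  C vs E: C wins 19–8.
  C vs F: C wins 16–11.
  D vs E: D wins 21–6.
  D vs F: F wins 15–12.
  E vs F: F wins 21–6.
Copeland scores (wins − losses):
  C: 3 − 0 = 3
  D: 1 − 2 = -1
  E: 0 − 3 = -3
  F: 2 − 1 = 1
C has the best Copeland score.

C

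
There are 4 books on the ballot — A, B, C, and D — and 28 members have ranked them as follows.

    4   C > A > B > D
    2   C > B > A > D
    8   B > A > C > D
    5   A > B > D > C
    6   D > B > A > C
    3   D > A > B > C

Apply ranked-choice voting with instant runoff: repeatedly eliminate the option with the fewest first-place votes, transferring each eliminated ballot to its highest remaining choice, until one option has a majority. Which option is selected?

Round 1: D 9, B 8, C 6, A 5. A has the fewest and is eliminated.
Round 2: B 13, D 9, C 6. C has the fewest and is eliminated.
Round 3: B 19, D 9. B has a majority.

B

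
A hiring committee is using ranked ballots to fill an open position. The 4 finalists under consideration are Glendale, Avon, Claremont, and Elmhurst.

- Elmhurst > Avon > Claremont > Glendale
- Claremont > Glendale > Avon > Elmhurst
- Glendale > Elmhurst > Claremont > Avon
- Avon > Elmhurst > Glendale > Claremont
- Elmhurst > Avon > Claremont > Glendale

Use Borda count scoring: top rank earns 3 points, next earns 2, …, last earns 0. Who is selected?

Elmhurst

Borda scores:
  Glendale: 0 + 2 + 3 + 1 + 0 = 6
  Avon: 2 + 1 + 0 + 3 + 2 = 8
  Claremont: 1 + 3 + 1 + 0 + 1 = 6
  Elmhurst: 3 + 0 + 2 + 2 + 3 = 10
Elmhurst has the highest total.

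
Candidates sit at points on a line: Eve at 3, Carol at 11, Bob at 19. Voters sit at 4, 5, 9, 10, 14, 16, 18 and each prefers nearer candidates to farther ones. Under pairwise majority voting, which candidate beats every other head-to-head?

With single-peaked preferences on a line, the Condorcet winner is the candidate closest to the median voter.
The median voter (position 10) is closest to Carol at 11.
Check: Carol vs Eve — voters closer to Carol: 5 of 7.

Carol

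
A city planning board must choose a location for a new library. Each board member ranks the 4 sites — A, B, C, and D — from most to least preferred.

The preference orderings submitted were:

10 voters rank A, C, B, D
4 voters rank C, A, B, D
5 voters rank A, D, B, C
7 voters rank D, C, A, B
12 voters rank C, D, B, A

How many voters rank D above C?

Ballots ranking D above C: 5+7 = 12.
Ballots ranking C above D: 10+4+12 = 26.
So 12 of 38 voters prefer D to C.

12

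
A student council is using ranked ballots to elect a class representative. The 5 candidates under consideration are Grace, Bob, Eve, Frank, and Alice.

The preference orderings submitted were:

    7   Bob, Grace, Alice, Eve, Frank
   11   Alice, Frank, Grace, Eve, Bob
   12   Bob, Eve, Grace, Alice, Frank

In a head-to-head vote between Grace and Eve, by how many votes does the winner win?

Ballots ranking Grace above Eve: 7+11 = 18.
Ballots ranking Eve above Grace: 12.
Grace wins 18–12, a margin of 6.

6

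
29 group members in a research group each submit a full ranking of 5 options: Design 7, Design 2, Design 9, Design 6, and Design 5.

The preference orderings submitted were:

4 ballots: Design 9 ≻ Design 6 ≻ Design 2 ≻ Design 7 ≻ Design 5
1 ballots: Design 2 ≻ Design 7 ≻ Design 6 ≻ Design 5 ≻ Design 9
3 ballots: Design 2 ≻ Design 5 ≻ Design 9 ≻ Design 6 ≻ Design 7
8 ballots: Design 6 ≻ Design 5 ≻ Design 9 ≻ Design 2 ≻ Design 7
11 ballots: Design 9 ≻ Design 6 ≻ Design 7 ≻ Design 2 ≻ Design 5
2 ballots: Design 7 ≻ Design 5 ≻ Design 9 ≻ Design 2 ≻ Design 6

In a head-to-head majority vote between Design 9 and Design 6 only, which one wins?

Design 9

Ballots ranking Design 9 above Design 6: 4+3+11+2 = 20.
Ballots ranking Design 6 above Design 9: 1+8 = 9.
Design 9 wins the head-to-head, 20–9.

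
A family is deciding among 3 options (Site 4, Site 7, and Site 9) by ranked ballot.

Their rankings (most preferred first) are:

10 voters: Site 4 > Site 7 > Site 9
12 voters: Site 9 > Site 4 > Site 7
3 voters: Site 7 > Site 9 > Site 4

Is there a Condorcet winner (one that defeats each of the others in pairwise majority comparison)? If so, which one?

Head-to-head results (25 voters total):
Site 4 vs Site 7: Site 4 wins 22–3.
Site 4 vs Site 9: Site 9 wins 15–10.
Site 7 vs Site 9: Site 7 wins 13–12.
No candidate beats all others: Site 4 beats Site 7 beats Site 9 beats Site 4, a majority cycle.

None — there is no Condorcet winner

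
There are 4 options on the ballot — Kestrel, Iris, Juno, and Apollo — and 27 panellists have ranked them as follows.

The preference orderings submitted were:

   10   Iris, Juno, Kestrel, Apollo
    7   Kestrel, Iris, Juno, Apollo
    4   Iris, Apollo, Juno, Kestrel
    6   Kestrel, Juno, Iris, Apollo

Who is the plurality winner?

Iris

First-place vote totals:
  Kestrel: 13
  Iris: 14
  Juno: 0
  Apollo: 0
Iris has the most first-place votes.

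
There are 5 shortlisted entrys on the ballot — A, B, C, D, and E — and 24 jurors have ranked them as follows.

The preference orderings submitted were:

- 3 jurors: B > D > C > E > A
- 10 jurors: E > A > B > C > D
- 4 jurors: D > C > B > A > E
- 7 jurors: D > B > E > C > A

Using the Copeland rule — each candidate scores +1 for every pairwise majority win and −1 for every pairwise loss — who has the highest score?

Pairwise results:
  A vs B: B wins 14–10.
  A vs C: C wins 14–10.
  A vs D: D wins 14–10.
  A vs E: E wins 20–4.
  B vs C: B wins 20–4.
  B vs D: B wins 13–11.
  B vs E: B wins 14–10.
  C vs D: D wins 14–10.
  C vs E: E wins 17–7.
  D vs E: D wins 14–10.
Copeland scores (wins − losses):
  A: 0 − 4 = -4
  B: 4 − 0 = 4
  C: 1 − 3 = -2
  D: 3 − 1 = 2
  E: 2 − 2 = 0
B has the best Copeland score.

B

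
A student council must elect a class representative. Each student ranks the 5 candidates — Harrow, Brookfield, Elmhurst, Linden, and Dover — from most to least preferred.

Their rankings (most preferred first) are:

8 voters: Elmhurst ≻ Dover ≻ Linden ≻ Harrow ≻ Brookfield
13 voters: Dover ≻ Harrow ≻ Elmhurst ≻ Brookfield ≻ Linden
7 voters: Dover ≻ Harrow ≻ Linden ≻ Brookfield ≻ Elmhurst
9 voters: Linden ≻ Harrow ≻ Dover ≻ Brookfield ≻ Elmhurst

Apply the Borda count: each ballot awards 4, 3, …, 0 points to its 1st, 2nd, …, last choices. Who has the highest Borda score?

Dover

Borda scores:
  Harrow: 8·1 + 13·3 + 7·3 + 9·3 = 95
  Brookfield: 8·0 + 13·1 + 7·1 + 9·1 = 29
  Elmhurst: 8·4 + 13·2 + 7·0 + 9·0 = 58
  Linden: 8·2 + 13·0 + 7·2 + 9·4 = 66
  Dover: 8·3 + 13·4 + 7·4 + 9·2 = 122
Dover has the highest total.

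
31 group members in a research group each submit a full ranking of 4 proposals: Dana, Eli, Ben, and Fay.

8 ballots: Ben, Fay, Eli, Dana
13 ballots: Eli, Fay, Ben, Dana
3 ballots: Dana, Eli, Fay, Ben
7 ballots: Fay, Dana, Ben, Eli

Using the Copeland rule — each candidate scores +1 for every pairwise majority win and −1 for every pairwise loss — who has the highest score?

Eli

Pairwise results:
  Dana vs Eli: Eli wins 21–10.
  Dana vs Ben: Ben wins 21–10.
  Dana vs Fay: Fay wins 28–3.
  Eli vs Ben: Eli wins 16–15.
  Eli vs Fay: Eli wins 16–15.
  Ben vs Fay: Fay wins 23–8.
Copeland scores (wins − losses):
  Dana: 0 − 3 = -3
  Eli: 3 − 0 = 3
  Ben: 1 − 2 = -1
  Fay: 2 − 1 = 1
Eli has the best Copeland score.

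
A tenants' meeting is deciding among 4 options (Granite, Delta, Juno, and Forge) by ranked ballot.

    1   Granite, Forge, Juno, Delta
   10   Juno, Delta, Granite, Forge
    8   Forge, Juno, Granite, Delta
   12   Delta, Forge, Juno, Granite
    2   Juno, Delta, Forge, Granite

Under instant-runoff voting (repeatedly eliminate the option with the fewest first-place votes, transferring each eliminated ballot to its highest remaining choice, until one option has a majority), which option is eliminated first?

Round 1: Delta 12, Juno 12, Forge 8, Granite 1. Granite has the fewest and is eliminated.
Round 2: Delta 12, Juno 12, Forge 9. Forge has the fewest and is eliminated.
Round 3: Juno 21, Delta 12. Juno has a majority.

Granite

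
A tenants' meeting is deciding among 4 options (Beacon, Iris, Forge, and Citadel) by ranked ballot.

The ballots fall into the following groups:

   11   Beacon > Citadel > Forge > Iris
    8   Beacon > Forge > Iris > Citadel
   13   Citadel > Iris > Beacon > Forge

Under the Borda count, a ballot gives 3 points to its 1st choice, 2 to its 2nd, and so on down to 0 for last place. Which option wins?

Beacon

Borda scores:
  Beacon: 11·3 + 8·3 + 13·1 = 70
  Iris: 11·0 + 8·1 + 13·2 = 34
  Forge: 11·1 + 8·2 + 13·0 = 27
  Citadel: 11·2 + 8·0 + 13·3 = 61
Beacon has the highest total.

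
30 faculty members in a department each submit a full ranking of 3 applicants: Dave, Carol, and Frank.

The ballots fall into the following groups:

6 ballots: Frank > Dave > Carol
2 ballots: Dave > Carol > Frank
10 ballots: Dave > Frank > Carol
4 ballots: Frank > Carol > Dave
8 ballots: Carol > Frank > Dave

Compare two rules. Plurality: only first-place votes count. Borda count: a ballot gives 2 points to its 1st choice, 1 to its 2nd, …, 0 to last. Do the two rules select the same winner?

Plurality first-place counts: Dave 12, Carol 8, Frank 10 → Dave.
Borda totals: Dave 30, Carol 22, Frank 38 → Frank.
The two rules disagree: plurality picks Dave, Borda picks Frank.

No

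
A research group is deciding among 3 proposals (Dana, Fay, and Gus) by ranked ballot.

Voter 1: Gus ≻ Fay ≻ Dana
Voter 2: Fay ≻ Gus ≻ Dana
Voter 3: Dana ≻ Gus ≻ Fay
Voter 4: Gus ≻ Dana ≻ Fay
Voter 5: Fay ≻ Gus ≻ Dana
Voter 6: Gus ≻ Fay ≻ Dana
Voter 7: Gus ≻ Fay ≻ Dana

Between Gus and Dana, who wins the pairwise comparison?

Gus

Ballots ranking Gus above Dana: 6.
Ballots ranking Dana above Gus: 1.
Gus wins the head-to-head, 6–1.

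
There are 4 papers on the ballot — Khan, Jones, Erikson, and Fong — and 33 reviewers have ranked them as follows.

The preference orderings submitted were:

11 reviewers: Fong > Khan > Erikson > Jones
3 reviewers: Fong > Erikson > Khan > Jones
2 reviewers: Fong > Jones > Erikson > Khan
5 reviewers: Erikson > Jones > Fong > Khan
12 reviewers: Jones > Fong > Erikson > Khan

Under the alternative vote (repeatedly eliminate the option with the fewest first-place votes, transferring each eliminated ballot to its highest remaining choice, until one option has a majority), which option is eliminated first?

Round 1: Fong 16, Jones 12, Erikson 5, Khan 0. Khan has the fewest and is eliminated.
Round 2: Fong 16, Jones 12, Erikson 5. Erikson has the fewest and is eliminated.
Round 3: Jones 17, Fong 16. Jones has a majority.

Khan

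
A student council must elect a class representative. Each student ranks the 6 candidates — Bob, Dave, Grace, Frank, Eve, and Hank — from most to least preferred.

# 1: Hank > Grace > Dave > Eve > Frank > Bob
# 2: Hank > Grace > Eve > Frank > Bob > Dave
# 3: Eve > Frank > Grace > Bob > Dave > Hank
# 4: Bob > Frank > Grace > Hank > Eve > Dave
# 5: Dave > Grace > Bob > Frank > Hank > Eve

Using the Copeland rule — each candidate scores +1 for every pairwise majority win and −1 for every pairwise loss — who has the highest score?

Pairwise results:
  Bob vs Dave: Bob wins 3–2.
  Bob vs Grace: Grace wins 4–1.
  Bob vs Frank: Frank wins 3–2.
  Bob vs Eve: Eve wins 3–2.
  Bob vs Hank: Bob wins 3–2.
  Dave vs Grace: Grace wins 4–1.
  Dave vs Frank: Frank wins 3–2.
  Dave vs Eve: Eve wins 3–2.
  Dave vs Hank: Hank wins 3–2.
  Grace vs Frank: Grace wins 3–2.
  Grace vs Eve: Grace wins 4–1.
  Grace vs Hank: Grace wins 3–2.
  Frank vs Eve: Eve wins 3–2.
  Frank vs Hank: Frank wins 3–2.
  Eve vs Hank: Hank wins 4–1.
Copeland scores (wins − losses):
  Bob: 2 − 3 = -1
  Dave: 0 − 5 = -5
  Grace: 5 − 0 = 5
  Frank: 3 − 2 = 1
  Eve: 3 − 2 = 1
  Hank: 2 − 3 = -1
Grace has the best Copeland score.

Grace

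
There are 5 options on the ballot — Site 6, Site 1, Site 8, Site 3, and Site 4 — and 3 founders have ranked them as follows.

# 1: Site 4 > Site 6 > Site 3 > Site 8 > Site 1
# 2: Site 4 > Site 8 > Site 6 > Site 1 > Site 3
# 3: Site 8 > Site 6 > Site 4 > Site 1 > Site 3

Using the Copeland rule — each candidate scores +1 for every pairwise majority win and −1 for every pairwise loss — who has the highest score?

Pairwise results:
  Site 6 vs Site 1: Site 6 wins 3–0.
  Site 6 vs Site 8: Site 8 wins 2–1.
  Site 6 vs Site 3: Site 6 wins 3–0.
  Site 6 vs Site 4: Site 4 wins 2–1.
  Site 1 vs Site 8: Site 8 wins 3–0.
  Site 1 vs Site 3: Site 1 wins 2–1.
  Site 1 vs Site 4: Site 4 wins 3–0.
  Site 8 vs Site 3: Site 8 wins 2–1.
  Site 8 vs Site 4: Site 4 wins 2–1.
  Site 3 vs Site 4: Site 4 wins 3–0.
Copeland scores (wins − losses):
  Site 6: 2 − 2 = 0
  Site 1: 1 − 3 = -2
  Site 8: 3 − 1 = 2
  Site 3: 0 − 4 = -4
  Site 4: 4 − 0 = 4
Site 4 has the best Copeland score.

Site 4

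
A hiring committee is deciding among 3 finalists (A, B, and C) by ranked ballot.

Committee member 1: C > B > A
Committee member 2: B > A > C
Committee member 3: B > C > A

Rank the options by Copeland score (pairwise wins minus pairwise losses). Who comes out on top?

B

Pairwise results:
  A vs B: B wins 3–0.
  A vs C: C wins 2–1.
  B vs C: B wins 2–1.
Copeland scores (wins − losses):
  A: 0 − 2 = -2
  B: 2 − 0 = 2
  C: 1 − 1 = 0
B has the best Copeland score.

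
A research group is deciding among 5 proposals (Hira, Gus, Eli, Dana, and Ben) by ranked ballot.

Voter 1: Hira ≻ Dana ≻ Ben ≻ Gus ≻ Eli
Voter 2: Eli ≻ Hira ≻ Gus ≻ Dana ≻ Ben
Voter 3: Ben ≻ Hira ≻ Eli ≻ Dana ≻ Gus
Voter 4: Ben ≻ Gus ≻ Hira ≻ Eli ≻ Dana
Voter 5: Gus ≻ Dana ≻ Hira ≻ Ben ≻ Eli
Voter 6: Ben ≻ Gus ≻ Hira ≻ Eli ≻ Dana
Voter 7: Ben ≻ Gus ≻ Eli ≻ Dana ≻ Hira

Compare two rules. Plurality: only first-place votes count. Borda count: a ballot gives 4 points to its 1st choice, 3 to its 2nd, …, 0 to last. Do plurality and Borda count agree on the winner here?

Yes

Plurality first-place counts: Hira 1, Gus 1, Eli 1, Dana 0, Ben 4 → Ben.
Borda totals: Hira 16, Gus 16, Eli 10, Dana 9, Ben 19 → Ben.
The two rules agree on Ben.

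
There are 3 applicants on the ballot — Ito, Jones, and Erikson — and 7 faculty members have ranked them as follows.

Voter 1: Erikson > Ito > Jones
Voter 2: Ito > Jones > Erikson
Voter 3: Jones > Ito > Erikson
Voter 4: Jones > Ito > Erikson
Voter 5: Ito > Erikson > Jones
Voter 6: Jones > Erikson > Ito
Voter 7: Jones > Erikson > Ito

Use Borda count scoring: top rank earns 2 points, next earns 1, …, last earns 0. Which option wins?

Jones

Borda scores:
  Ito: 1 + 2 + 1 + 1 + 2 + 0 + 0 = 7
  Jones: 0 + 1 + 2 + 2 + 0 + 2 + 2 = 9
  Erikson: 2 + 0 + 0 + 0 + 1 + 1 + 1 = 5
Jones has the highest total.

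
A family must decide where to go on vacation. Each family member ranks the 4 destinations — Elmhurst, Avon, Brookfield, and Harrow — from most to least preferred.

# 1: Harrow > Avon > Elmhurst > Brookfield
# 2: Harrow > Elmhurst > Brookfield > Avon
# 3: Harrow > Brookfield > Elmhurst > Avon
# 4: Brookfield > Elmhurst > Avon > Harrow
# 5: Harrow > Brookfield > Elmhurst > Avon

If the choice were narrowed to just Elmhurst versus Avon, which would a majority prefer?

Ballots ranking Elmhurst above Avon: 4.
Ballots ranking Avon above Elmhurst: 1.
Elmhurst wins the head-to-head, 4–1.

Elmhurst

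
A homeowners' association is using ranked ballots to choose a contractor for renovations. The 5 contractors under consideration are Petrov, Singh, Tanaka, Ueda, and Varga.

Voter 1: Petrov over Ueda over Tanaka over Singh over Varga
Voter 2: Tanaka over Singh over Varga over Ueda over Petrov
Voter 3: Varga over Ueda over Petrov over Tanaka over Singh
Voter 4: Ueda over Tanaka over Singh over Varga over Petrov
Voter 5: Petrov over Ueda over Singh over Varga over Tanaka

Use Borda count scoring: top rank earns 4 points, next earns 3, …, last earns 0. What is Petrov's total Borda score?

10

Borda scores:
  Petrov: 4 + 0 + 2 + 0 + 4 = 10
  Singh: 1 + 3 + 0 + 2 + 2 = 8
  Tanaka: 2 + 4 + 1 + 3 + 0 = 10
  Ueda: 3 + 1 + 3 + 4 + 3 = 14
  Varga: 0 + 2 + 4 + 1 + 1 = 8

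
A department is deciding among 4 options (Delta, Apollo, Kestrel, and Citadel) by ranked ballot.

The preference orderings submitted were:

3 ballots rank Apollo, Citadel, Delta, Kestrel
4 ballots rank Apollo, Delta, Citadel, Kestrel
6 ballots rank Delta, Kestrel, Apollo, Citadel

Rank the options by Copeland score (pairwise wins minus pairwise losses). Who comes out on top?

Apollo

Pairwise results:
  Delta vs Apollo: Apollo wins 7–6.
  Delta vs Kestrel: Delta wins 13–0.
  Delta vs Citadel: Delta wins 10–3.
  Apollo vs Kestrel: Apollo wins 7–6.
  Apollo vs Citadel: Apollo wins 13–0.
  Kestrel vs Citadel: Citadel wins 7–6.
Copeland scores (wins − losses):
  Delta: 2 − 1 = 1
  Apollo: 3 − 0 = 3
  Kestrel: 0 − 3 = -3
  Citadel: 1 − 2 = -1
Apollo has the best Copeland score.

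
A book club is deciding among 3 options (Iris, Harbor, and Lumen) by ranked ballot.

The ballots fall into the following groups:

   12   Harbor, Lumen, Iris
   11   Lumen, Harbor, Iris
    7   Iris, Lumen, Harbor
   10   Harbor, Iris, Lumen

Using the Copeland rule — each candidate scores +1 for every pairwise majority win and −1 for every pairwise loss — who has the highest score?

Pairwise results:
  Iris vs Harbor: Harbor wins 33–7.
  Iris vs Lumen: Lumen wins 23–17.
  Harbor vs Lumen: Harbor wins 22–18.
Copeland scores (wins − losses):
  Iris: 0 − 2 = -2
  Harbor: 2 − 0 = 2
  Lumen: 1 − 1 = 0
Harbor has the best Copeland score.

Harbor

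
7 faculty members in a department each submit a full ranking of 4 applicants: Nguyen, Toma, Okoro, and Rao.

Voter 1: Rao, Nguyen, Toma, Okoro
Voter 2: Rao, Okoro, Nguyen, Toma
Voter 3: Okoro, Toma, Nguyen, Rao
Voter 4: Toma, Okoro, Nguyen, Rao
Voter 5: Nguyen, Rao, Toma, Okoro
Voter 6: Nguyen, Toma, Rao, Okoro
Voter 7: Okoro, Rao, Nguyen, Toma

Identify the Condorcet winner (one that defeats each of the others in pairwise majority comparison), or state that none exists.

None — there is no Condorcet winner

Head-to-head results (7 voters total):
Nguyen vs Toma: Nguyen wins 5–2.
Nguyen vs Okoro: Okoro wins 4–3.
Nguyen vs Rao: Nguyen wins 4–3.
Toma vs Okoro: Toma wins 4–3.
Toma vs Rao: Rao wins 4–3.
Okoro vs Rao: Rao wins 4–3.
No candidate beats all others: Nguyen beats Toma beats Okoro beats Nguyen, a majority cycle.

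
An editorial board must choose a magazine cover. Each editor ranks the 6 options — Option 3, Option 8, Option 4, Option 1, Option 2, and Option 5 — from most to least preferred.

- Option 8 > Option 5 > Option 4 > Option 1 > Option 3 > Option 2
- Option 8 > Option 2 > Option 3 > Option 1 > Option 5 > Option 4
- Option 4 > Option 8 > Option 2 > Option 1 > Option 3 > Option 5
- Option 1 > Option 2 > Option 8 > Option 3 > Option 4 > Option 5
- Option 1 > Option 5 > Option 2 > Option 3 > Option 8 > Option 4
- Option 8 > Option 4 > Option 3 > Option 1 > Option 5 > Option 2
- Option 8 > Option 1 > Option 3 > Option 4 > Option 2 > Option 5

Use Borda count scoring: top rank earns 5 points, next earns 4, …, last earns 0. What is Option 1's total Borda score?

22

Borda scores:
  Option 3: 1 + 3 + 1 + 2 + 2 + 3 + 3 = 15
  Option 8: 5 + 5 + 4 + 3 + 1 + 5 + 5 = 28
  Option 4: 3 + 0 + 5 + 1 + 0 + 4 + 2 = 15
  Option 1: 2 + 2 + 2 + 5 + 5 + 2 + 4 = 22
  Option 2: 0 + 4 + 3 + 4 + 3 + 0 + 1 = 15
  Option 5: 4 + 1 + 0 + 0 + 4 + 1 + 0 = 10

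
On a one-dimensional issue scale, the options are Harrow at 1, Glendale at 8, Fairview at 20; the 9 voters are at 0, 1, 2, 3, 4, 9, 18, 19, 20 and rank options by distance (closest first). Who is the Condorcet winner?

Harrow

With single-peaked preferences on a line, the Condorcet winner is the candidate closest to the median voter.
The median voter (position 4) is closest to Harrow at 1.
Check: Harrow vs Glendale — voters closer to Harrow: 5 of 9.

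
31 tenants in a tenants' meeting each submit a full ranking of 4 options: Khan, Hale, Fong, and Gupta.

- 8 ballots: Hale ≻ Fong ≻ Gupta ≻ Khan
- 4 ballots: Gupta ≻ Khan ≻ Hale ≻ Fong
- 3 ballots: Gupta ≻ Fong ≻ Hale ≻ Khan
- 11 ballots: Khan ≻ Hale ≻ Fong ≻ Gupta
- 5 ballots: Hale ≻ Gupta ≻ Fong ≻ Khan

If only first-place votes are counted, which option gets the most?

Hale

First-place vote totals:
  Khan: 11
  Hale: 13
  Fong: 0
  Gupta: 7
Hale has the most first-place votes.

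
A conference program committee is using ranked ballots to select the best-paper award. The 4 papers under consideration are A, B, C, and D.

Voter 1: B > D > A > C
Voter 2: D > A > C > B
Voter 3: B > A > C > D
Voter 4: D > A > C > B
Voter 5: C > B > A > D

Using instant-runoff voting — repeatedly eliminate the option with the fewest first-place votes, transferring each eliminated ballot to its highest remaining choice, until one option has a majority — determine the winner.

Round 1: B 2, D 2, C 1, A 0. A has the fewest and is eliminated.
Round 2: B 2, D 2, C 1. C has the fewest and is eliminated.
Round 3: B 3, D 2. B has a majority.

B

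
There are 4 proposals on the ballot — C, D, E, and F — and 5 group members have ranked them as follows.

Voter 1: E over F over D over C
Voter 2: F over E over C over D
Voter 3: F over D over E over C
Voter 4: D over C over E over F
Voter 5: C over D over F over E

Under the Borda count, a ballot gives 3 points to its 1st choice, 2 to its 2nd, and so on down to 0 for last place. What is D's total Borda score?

8

Borda scores:
  C: 0 + 1 + 0 + 2 + 3 = 6
  D: 1 + 0 + 2 + 3 + 2 = 8
  E: 3 + 2 + 1 + 1 + 0 = 7
  F: 2 + 3 + 3 + 0 + 1 = 9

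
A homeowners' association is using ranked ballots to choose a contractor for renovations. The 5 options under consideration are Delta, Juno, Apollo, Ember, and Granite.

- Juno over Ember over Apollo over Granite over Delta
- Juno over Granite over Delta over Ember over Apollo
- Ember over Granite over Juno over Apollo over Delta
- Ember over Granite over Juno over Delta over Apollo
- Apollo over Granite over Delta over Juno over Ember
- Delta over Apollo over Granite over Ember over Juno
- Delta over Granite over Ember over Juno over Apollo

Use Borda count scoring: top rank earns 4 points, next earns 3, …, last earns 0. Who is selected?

Borda scores:
  Delta: 0 + 2 + 0 + 1 + 2 + 4 + 4 = 13
  Juno: 4 + 4 + 2 + 2 + 1 + 0 + 1 = 14
  Apollo: 2 + 0 + 1 + 0 + 4 + 3 + 0 = 10
  Ember: 3 + 1 + 4 + 4 + 0 + 1 + 2 = 15
  Granite: 1 + 3 + 3 + 3 + 3 + 2 + 3 = 18
Granite has the highest total.

Granite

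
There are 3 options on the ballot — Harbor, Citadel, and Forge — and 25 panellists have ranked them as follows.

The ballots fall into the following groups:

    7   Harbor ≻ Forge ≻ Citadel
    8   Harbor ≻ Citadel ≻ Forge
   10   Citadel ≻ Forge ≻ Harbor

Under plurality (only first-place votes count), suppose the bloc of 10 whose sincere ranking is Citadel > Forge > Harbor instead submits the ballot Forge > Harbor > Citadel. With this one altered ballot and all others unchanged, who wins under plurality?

First-place totals with the altered ballot: Harbor 15, Citadel 0, Forge 10.
The winner is unchanged: still Harbor.

Harbor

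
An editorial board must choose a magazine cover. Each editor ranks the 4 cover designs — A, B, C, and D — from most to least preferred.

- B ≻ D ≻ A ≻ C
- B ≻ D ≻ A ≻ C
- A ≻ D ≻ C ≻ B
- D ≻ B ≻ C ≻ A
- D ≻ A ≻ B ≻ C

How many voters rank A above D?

1

Ballots ranking A above D: 1.
Ballots ranking D above A: 4.
So 1 of 5 voters prefer A to D.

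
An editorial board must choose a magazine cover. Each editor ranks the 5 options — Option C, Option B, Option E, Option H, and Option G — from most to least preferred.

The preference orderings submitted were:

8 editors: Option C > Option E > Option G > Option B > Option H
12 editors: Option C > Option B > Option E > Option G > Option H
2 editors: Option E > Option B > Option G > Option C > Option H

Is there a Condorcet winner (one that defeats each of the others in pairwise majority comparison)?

Head-to-head results (22 voters total):
Option C vs Option B: Option C wins 20–2.
Option C vs Option E: Option C wins 20–2.
Option C vs Option H: Option C wins 22–0.
Option C vs Option G: Option C wins 20–2.
Option B vs Option E: Option B wins 12–10.
Option B vs Option H: Option B wins 22–0.
Option B vs Option G: Option B wins 14–8.
Option E vs Option H: Option E wins 22–0.
Option E vs Option G: Option E wins 22–0.
Option H vs Option G: Option G wins 22–0.
Option C beats each rival — Option B (20–2), Option E (20–2), Option H (22–0), Option G (20–2) — so Option C is the Condorcet winner.

Yes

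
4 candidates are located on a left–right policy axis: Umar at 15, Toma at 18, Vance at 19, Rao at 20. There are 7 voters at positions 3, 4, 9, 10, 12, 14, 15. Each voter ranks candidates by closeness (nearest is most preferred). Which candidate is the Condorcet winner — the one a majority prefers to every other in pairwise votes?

Umar

With single-peaked preferences on a line, the Condorcet winner is the candidate closest to the median voter.
The median voter (position 10) is closest to Umar at 15.
Check: Umar vs Vance — voters closer to Umar: 7 of 7.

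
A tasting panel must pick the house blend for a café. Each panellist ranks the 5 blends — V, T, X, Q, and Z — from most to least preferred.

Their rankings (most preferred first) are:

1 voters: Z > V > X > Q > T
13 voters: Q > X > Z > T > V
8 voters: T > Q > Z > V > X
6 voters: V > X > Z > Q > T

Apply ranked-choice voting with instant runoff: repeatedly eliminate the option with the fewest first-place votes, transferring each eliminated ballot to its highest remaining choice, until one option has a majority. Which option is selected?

Q

Round 1: Q 13, T 8, V 6, Z 1, X 0. X has the fewest and is eliminated.
Round 2: Q 13, T 8, V 6, Z 1. Z has the fewest and is eliminated.
Round 3: Q 13, T 8, V 7. V has the fewest and is eliminated.
Round 4: Q 20, T 8. Q has a majority.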